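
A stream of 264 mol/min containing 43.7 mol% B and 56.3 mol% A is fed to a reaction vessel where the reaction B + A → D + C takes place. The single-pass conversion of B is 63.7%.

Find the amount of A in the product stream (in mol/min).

B reacted = 0.637 × 115.4 = 73.49 mol/min; ν_B = −1, so ξ = 73.49/1 = 73.49 mol/min.
Outlet amounts (n = n₀ + ν ξ):
  B: 115.4 − 1(73.49) = 41.88
  A: 148.6 − 1(73.49) = 75.14
  D: 0 + 1(73.49) = 73.49
  C: 0 + 1(73.49) = 73.49

75.1 mol/min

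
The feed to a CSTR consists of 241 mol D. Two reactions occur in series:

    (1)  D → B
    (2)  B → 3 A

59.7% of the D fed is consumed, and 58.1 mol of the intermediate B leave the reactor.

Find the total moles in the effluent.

413 mol

Conversion of D: D consumed = 1ξ₁ = 0.597 × 241 → ξ₁ = 143.9 mol.
B balance: n_B = 0 + 1ξ₁ − 1ξ₂ = 58.1 → ξ₂ = (1·143.9 − 58.1)/1 = 85.78 mol.
Outlet amounts (n = n₀ + Σ ν·ξ):
  D: 241 − 1(143.9) = 97.12
  B: 0 + 1(143.9) − 1(85.78) = 58.1
  A: 0 + 3(85.78) = 257.3
Total out = 97.12 + 58.1 + 257.3 = 412.6 mol.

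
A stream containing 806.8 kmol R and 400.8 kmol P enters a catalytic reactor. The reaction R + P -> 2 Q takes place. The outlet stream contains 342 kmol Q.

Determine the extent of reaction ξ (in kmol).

For Q: n = n₀ + 2ξ → 342 = 0 + 2ξ, giving ξ = 171 kmol.
Outlet amounts (n = n₀ + ν ξ):
  R: 806.8 − 1(171) = 635.8
  P: 400.8 − 1(171) = 229.8
  Q: 0 + 2(171) = 342

ξ = 171 kmol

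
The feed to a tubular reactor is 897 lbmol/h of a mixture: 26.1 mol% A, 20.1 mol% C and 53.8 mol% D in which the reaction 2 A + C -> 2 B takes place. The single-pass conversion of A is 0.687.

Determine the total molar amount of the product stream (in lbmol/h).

817 lbmol/h

A reacted = 0.687 × 234.1 = 160.8 lbmol/h; ν_A = −2, so ξ = 160.8/2 = 80.42 lbmol/h.
Outlet amounts (n = n₀ + ν ξ):
  A: 234.1 − 2(80.42) = 73.28
  C: 180.3 − 1(80.42) = 99.88
  B: 0 + 2(80.42) = 160.8
  D: 482.6 (inert)
Total out = 73.28 + 99.88 + 160.8 + 482.6 = 816.6 lbmol/h.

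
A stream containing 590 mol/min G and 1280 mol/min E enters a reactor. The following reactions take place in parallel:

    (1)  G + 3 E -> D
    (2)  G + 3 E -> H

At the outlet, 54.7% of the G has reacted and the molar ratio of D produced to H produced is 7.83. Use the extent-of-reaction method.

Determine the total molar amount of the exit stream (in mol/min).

902 mol/min

Conversion of G: G consumed = 0.547 × 590 = 322.7 mol/min = 1ξ₁ + 1ξ₂.
Selectivity: 1ξ₁ / (1ξ₂) = 7.83 → ξ₁ = 7.83 ξ₂.
Substitute: (1·7.83 + 1) ξ₂ = 322.7 → ξ₂ = 36.55 mol/min, ξ₁ = 286.2 mol/min.
Outlet amounts (n = n₀ + Σ ν·ξ):
  G: 590 − 1(286.2) − 1(36.55) = 267.3
  E: 1280 − 3(286.2) − 3(36.55) = 311.8
  D: 0 + 1(286.2) = 286.2
  H: 0 + 1(36.55) = 36.55
Total out = 267.3 + 311.8 + 286.2 + 36.55 = 901.8 mol/min.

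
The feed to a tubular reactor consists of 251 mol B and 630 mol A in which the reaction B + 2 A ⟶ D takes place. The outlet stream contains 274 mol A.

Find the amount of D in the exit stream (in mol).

178 mol

For A: n = n₀ − 2ξ → 274 = 630 − 2ξ, giving ξ = 178 mol.
Outlet amounts (n = n₀ + ν ξ):
  B: 251 − 1(178) = 73
  A: 630 − 2(178) = 274
  D: 0 + 1(178) = 178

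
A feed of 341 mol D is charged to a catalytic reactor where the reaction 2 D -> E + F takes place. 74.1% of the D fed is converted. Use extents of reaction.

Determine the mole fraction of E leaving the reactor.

0.37

D reacted = 0.741 × 341 = 252.7 mol; ν_D = −2, so ξ = 252.7/2 = 126.3 mol.
Outlet amounts (n = n₀ + ν ξ):
  D: 341 − 2(126.3) = 88.32
  E: 0 + 1(126.3) = 126.3
  F: 0 + 1(126.3) = 126.3
Total out = 341 mol; y_E = 126.3 / 341 = 0.3705.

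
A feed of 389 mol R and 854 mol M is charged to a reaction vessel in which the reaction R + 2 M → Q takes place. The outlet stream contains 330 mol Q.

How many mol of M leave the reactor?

194 mol

For Q: n = n₀ + 1ξ → 330 = 0 + 1ξ, giving ξ = 330 mol.
Outlet amounts (n = n₀ + ν ξ):
  R: 389 − 1(330) = 59
  M: 854 − 2(330) = 194
  Q: 0 + 1(330) = 330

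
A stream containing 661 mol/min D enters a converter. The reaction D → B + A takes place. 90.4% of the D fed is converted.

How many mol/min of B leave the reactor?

598 mol/min

D reacted = 0.904 × 661 = 597.5 mol/min; ν_D = −1, so ξ = 597.5/1 = 597.5 mol/min.
Outlet amounts (n = n₀ + ν ξ):
  D: 661 − 1(597.5) = 63.46
  B: 0 + 1(597.5) = 597.5
  A: 0 + 1(597.5) = 597.5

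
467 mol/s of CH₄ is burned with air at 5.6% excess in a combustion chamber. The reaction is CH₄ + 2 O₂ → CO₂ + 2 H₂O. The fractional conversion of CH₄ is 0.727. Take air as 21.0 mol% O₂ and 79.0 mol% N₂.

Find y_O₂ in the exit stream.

0.0595

Stoichiometric O₂ = 2 × 467 = 934 mol/s; O₂ fed = 934 × 1.056 = 986.3 mol/s.
N₂ fed = 986.3 × 79/21 = 3710 mol/s.
Fuel reacted = 0.727 × 467 → ξ = 339.5 mol/s.
Outlet (n = n₀ + ν ξ):
  CH₄: 467 − 1(339.5) = 127.5
  O₂: 986.3 − 2(339.5) = 307.3
  N₂: 3710 (inert)
  CO₂: 0 + 1(339.5) = 339.5
  H₂O: 0 + 2(339.5) = 679
Total out = 5164 mol/s; y_O₂ = 307.3 / 5164 = 0.05951.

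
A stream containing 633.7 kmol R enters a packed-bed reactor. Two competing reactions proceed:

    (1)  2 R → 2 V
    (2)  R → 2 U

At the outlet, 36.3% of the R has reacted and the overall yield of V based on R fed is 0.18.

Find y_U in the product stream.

Yield of V: 2ξ₁ / 633.7 = 0.18 → ξ₁ = 57.03 kmol.
Conversion of R: 2ξ₁ + 1ξ₂ = 0.363 × 633.7 = 230 → ξ₂ = 116 kmol.
Outlet amounts (n = n₀ + Σ ν·ξ):
  R: 633.7 − 2(57.03) − 1(116) = 403.7
  V: 0 + 2(57.03) = 114.1
  U: 0 + 2(116) = 231.9
Total out = 749.7 kmol; y_U = 231.9 / 749.7 = 0.3094.

0.309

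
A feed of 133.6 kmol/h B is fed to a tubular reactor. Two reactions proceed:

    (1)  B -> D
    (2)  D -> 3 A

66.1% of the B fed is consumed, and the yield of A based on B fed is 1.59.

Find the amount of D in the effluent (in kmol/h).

Conversion of B: B consumed = 1ξ₁ = 0.661 × 133.6 → ξ₁ = 88.31 kmol/h.
Yield of A: 3ξ₂ / 133.6 = 1.59 → ξ₂ = 70.81 kmol/h.
Outlet amounts (n = n₀ + Σ ν·ξ):
  B: 133.6 − 1(88.31) = 45.29
  D: 0 + 1(88.31) − 1(70.81) = 17.5
  A: 0 + 3(70.81) = 212.4

17.5 kmol/h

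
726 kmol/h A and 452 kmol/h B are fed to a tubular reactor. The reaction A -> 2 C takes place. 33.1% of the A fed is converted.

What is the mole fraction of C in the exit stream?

0.339

A reacted = 0.331 × 726 = 240.3 kmol/h; ν_A = −1, so ξ = 240.3/1 = 240.3 kmol/h.
Outlet amounts (n = n₀ + ν ξ):
  A: 726 − 1(240.3) = 485.7
  C: 0 + 2(240.3) = 480.6
  B: 452 (inert)
Total out = 1418 kmol/h; y_C = 480.6 / 1418 = 0.3389.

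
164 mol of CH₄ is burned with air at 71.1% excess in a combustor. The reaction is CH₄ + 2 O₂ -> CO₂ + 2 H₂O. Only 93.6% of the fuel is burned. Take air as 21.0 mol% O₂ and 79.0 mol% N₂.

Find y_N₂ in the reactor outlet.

Stoichiometric O₂ = 2 × 164 = 328 mol; O₂ fed = 328 × 1.711 = 561.2 mol.
N₂ fed = 561.2 × 79/21 = 2111 mol.
Fuel reacted = 0.936 × 164 → ξ = 153.5 mol.
Outlet (n = n₀ + ν ξ):
  CH₄: 164 − 1(153.5) = 10.5
  O₂: 561.2 − 2(153.5) = 254.2
  N₂: 2111 (inert)
  CO₂: 0 + 1(153.5) = 153.5
  H₂O: 0 + 2(153.5) = 307
Total out = 2836 mol; y_N₂ = 2111 / 2836 = 0.7443.

0.744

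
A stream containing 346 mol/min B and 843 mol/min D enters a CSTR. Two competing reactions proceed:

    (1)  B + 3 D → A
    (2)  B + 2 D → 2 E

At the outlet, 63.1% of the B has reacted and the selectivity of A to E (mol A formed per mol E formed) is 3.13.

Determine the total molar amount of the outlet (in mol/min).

Conversion of B: B consumed = 0.631 × 346 = 218.3 mol/min = 1ξ₁ + 1ξ₂.
Selectivity: 1ξ₁ / (2ξ₂) = 3.13 → ξ₁ = 6.26 ξ₂.
Substitute: (1·6.26 + 1) ξ₂ = 218.3 → ξ₂ = 30.07 mol/min, ξ₁ = 188.3 mol/min.
Outlet amounts (n = n₀ + Σ ν·ξ):
  B: 346 − 1(188.3) − 1(30.07) = 127.7
  D: 843 − 3(188.3) − 2(30.07) = 218.1
  A: 0 + 1(188.3) = 188.3
  E: 0 + 2(30.07) = 60.14
Total out = 127.7 + 218.1 + 188.3 + 60.14 = 594.2 mol/min.

594 mol/min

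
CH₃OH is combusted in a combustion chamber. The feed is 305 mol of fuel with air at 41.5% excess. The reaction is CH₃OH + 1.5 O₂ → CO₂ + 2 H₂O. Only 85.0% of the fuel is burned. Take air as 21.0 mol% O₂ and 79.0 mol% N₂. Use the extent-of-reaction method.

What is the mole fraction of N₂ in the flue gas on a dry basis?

0.812

Stoichiometric O₂ = 1.5 × 305 = 457.5 mol; O₂ fed = 457.5 × 1.415 = 647.4 mol.
N₂ fed = 647.4 × 79/21 = 2435 mol.
Fuel reacted = 0.85 × 305 → ξ = 259.2 mol.
Outlet (n = n₀ + ν ξ):
  CH₃OH: 305 − 1(259.2) = 45.75
  O₂: 647.4 − 1.5(259.2) = 258.5
  N₂: 2435 (inert)
  CO₂: 0 + 1(259.2) = 259.2
  H₂O: 0 + 2(259.2) = 518.5
Dry total = 2999 mol; y_N₂ (dry) = 2435 / 2999 = 0.8121.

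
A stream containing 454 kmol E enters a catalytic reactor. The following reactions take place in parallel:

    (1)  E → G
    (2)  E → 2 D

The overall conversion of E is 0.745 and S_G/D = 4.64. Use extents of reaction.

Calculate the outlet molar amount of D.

Conversion of E: E consumed = 0.745 × 454 = 338.2 kmol = 1ξ₁ + 1ξ₂.
Selectivity: 1ξ₁ / (2ξ₂) = 4.64 → ξ₁ = 9.28 ξ₂.
Substitute: (1·9.28 + 1) ξ₂ = 338.2 → ξ₂ = 32.9 kmol, ξ₁ = 305.3 kmol.
Outlet amounts (n = n₀ + Σ ν·ξ):
  E: 454 − 1(305.3) − 1(32.9) = 115.8
  G: 0 + 1(305.3) = 305.3
  D: 0 + 2(32.9) = 65.8

65.8 kmol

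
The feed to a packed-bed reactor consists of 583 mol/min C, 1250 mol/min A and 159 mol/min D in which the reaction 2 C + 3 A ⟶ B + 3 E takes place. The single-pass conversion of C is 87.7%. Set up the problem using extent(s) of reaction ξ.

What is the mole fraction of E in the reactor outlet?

0.442

C reacted = 0.877 × 583 = 511.3 mol/min; ν_C = −2, so ξ = 511.3/2 = 255.6 mol/min.
Outlet amounts (n = n₀ + ν ξ):
  C: 583 − 2(255.6) = 71.71
  A: 1250 − 3(255.6) = 483.1
  B: 0 + 1(255.6) = 255.6
  E: 0 + 3(255.6) = 766.9
  D: 159 (inert)
Total out = 1736 mol/min; y_E = 766.9 / 1736 = 0.4417.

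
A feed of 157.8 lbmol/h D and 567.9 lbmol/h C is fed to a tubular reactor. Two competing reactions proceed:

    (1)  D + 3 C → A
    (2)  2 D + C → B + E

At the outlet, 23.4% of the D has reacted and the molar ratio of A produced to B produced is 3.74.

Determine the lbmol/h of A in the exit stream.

24.1 lbmol/h

Conversion of D: D consumed = 0.234 × 157.8 = 36.93 lbmol/h = 1ξ₁ + 2ξ₂.
Selectivity: 1ξ₁ / (1ξ₂) = 3.74 → ξ₁ = 3.74 ξ₂.
Substitute: (1·3.74 + 2) ξ₂ = 36.93 → ξ₂ = 6.433 lbmol/h, ξ₁ = 24.06 lbmol/h.
Outlet amounts (n = n₀ + Σ ν·ξ):
  D: 157.8 − 1(24.06) − 2(6.433) = 120.9
  C: 567.9 − 3(24.06) − 1(6.433) = 489.3
  A: 0 + 1(24.06) = 24.06
  B: 0 + 1(6.433) = 6.433
  E: 0 + 1(6.433) = 6.433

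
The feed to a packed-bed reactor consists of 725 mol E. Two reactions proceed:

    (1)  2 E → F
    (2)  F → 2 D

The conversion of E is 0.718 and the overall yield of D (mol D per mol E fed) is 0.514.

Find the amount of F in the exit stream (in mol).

73.9 mol

Conversion of E: E consumed = 2ξ₁ = 0.718 × 725 → ξ₁ = 260.3 mol.
Yield of D: 2ξ₂ / 725 = 0.514 → ξ₂ = 186.3 mol.
Outlet amounts (n = n₀ + Σ ν·ξ):
  E: 725 − 2(260.3) = 204.5
  F: 0 + 1(260.3) − 1(186.3) = 73.95
  D: 0 + 2(186.3) = 372.7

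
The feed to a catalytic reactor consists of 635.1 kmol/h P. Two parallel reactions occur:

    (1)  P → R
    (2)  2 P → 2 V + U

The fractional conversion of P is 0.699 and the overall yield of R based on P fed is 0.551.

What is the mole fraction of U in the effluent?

Yield of R: 1ξ₁ / 635.1 = 0.551 → ξ₁ = 349.9 kmol/h.
Conversion of P: 1ξ₁ + 2ξ₂ = 0.699 × 635.1 = 443.9 → ξ₂ = 47 kmol/h.
Outlet amounts (n = n₀ + Σ ν·ξ):
  P: 635.1 − 1(349.9) − 2(47) = 191.2
  R: 0 + 1(349.9) = 349.9
  V: 0 + 2(47) = 93.99
  U: 0 + 1(47) = 47
Total out = 682.1 kmol/h; y_U = 47 / 682.1 = 0.0689.

0.0689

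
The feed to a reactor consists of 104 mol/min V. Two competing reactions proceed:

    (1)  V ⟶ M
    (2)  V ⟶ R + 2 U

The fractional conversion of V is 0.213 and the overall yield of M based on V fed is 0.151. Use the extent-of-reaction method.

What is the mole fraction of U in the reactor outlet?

Yield of M: 1ξ₁ / 104 = 0.151 → ξ₁ = 15.7 mol/min.
Conversion of V: 1ξ₁ + 1ξ₂ = 0.213 × 104 = 22.15 → ξ₂ = 6.448 mol/min.
Outlet amounts (n = n₀ + Σ ν·ξ):
  V: 104 − 1(15.7) − 1(6.448) = 81.85
  M: 0 + 1(15.7) = 15.7
  R: 0 + 1(6.448) = 6.448
  U: 0 + 2(6.448) = 12.9
Total out = 116.9 mol/min; y_U = 12.9 / 116.9 = 0.1103.

0.11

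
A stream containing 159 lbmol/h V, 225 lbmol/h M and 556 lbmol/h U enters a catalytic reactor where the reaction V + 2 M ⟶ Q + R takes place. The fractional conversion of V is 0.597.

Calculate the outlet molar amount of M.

V reacted = 0.597 × 159 = 94.92 lbmol/h; ν_V = −1, so ξ = 94.92/1 = 94.92 lbmol/h.
Outlet amounts (n = n₀ + ν ξ):
  V: 159 − 1(94.92) = 64.08
  M: 225 − 2(94.92) = 35.15
  Q: 0 + 1(94.92) = 94.92
  R: 0 + 1(94.92) = 94.92
  U: 556 (inert)

35.2 lbmol/h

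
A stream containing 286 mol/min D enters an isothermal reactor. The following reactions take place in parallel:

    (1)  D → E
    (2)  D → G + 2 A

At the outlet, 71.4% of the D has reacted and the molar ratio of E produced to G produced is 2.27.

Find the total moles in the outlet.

411 mol/min

Conversion of D: D consumed = 0.714 × 286 = 204.2 mol/min = 1ξ₁ + 1ξ₂.
Selectivity: 1ξ₁ / (1ξ₂) = 2.27 → ξ₁ = 2.27 ξ₂.
Substitute: (1·2.27 + 1) ξ₂ = 204.2 → ξ₂ = 62.45 mol/min, ξ₁ = 141.8 mol/min.
Outlet amounts (n = n₀ + Σ ν·ξ):
  D: 286 − 1(141.8) − 1(62.45) = 81.8
  E: 0 + 1(141.8) = 141.8
  G: 0 + 1(62.45) = 62.45
  A: 0 + 2(62.45) = 124.9
Total out = 81.8 + 141.8 + 62.45 + 124.9 = 410.9 mol/min.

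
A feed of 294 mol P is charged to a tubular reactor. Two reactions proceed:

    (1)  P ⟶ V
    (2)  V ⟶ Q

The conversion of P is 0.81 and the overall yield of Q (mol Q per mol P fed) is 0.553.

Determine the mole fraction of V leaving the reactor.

Conversion of P: P consumed = 1ξ₁ = 0.81 × 294 → ξ₁ = 238.1 mol.
Yield of Q: 1ξ₂ / 294 = 0.553 → ξ₂ = 162.6 mol.
Outlet amounts (n = n₀ + Σ ν·ξ):
  P: 294 − 1(238.1) = 55.86
  V: 0 + 1(238.1) − 1(162.6) = 75.56
  Q: 0 + 1(162.6) = 162.6
Total out = 294 mol; y_V = 75.56 / 294 = 0.257.

0.257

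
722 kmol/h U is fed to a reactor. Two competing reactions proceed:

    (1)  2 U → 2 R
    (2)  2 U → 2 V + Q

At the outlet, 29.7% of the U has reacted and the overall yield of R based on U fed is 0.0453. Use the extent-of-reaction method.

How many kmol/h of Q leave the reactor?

Yield of R: 2ξ₁ / 722 = 0.0453 → ξ₁ = 16.35 kmol/h.
Conversion of U: 2ξ₁ + 2ξ₂ = 0.297 × 722 = 214.4 → ξ₂ = 90.86 kmol/h.
Outlet amounts (n = n₀ + Σ ν·ξ):
  U: 722 − 2(16.35) − 2(90.86) = 507.6
  R: 0 + 2(16.35) = 32.71
  V: 0 + 2(90.86) = 181.7
  Q: 0 + 1(90.86) = 90.86

90.9 kmol/h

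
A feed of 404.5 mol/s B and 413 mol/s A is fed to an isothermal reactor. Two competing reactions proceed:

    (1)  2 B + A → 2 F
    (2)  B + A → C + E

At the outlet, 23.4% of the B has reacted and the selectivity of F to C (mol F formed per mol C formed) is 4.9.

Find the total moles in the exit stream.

Conversion of B: B consumed = 0.234 × 404.5 = 94.65 mol/s = 2ξ₁ + 1ξ₂.
Selectivity: 2ξ₁ / (1ξ₂) = 4.9 → ξ₁ = 2.45 ξ₂.
Substitute: (2·2.45 + 1) ξ₂ = 94.65 → ξ₂ = 16.04 mol/s, ξ₁ = 39.31 mol/s.
Outlet amounts (n = n₀ + Σ ν·ξ):
  B: 404.5 − 2(39.31) − 1(16.04) = 309.8
  A: 413 − 1(39.31) − 1(16.04) = 357.7
  F: 0 + 2(39.31) = 78.61
  C: 0 + 1(16.04) = 16.04
  E: 0 + 1(16.04) = 16.04
Total out = 309.8 + 357.7 + 78.61 + 16.04 + 16.04 = 778.2 mol/s.

778 mol/s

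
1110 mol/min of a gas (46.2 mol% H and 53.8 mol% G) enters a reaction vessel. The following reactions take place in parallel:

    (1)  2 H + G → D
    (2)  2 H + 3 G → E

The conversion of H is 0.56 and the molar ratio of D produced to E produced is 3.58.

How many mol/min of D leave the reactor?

112 mol/min

Conversion of H: H consumed = 0.56 × 512.8 = 287.2 mol/min = 2ξ₁ + 2ξ₂.
Selectivity: 1ξ₁ / (1ξ₂) = 3.58 → ξ₁ = 3.58 ξ₂.
Substitute: (2·3.58 + 2) ξ₂ = 287.2 → ξ₂ = 31.35 mol/min, ξ₁ = 112.2 mol/min.
Outlet amounts (n = n₀ + Σ ν·ξ):
  H: 512.8 − 2(112.2) − 2(31.35) = 225.6
  G: 597.2 − 1(112.2) − 3(31.35) = 390.9
  D: 0 + 1(112.2) = 112.2
  E: 0 + 1(31.35) = 31.35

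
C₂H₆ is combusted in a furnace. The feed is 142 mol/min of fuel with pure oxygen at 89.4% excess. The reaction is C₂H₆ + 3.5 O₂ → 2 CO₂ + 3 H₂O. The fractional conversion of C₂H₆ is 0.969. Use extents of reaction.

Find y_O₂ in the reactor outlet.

0.399

Stoichiometric O₂ = 3.5 × 142 = 497 mol/min; O₂ fed = 497 × 1.894 = 941.3 mol/min.
Fuel reacted = 0.969 × 142 → ξ = 137.6 mol/min.
Outlet (n = n₀ + ν ξ):
  C₂H₆: 142 − 1(137.6) = 4.402
  O₂: 941.3 − 3.5(137.6) = 459.7
  CO₂: 0 + 2(137.6) = 275.2
  H₂O: 0 + 3(137.6) = 412.8
Total out = 1152 mol/min; y_O₂ = 459.7 / 1152 = 0.399.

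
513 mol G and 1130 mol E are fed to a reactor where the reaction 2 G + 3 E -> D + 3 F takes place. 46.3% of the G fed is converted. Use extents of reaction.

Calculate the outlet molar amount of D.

119 mol

G reacted = 0.463 × 513 = 237.5 mol; ν_G = −2, so ξ = 237.5/2 = 118.8 mol.
Outlet amounts (n = n₀ + ν ξ):
  G: 513 − 2(118.8) = 275.5
  E: 1130 − 3(118.8) = 773.7
  D: 0 + 1(118.8) = 118.8
  F: 0 + 3(118.8) = 356.3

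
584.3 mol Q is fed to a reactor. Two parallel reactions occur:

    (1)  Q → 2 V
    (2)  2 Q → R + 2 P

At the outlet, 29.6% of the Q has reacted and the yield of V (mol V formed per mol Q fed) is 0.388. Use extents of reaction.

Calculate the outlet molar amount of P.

Yield of V: 2ξ₁ / 584.3 = 0.388 → ξ₁ = 113.4 mol.
Conversion of Q: 1ξ₁ + 2ξ₂ = 0.296 × 584.3 = 173 → ξ₂ = 29.8 mol.
Outlet amounts (n = n₀ + Σ ν·ξ):
  Q: 584.3 − 1(113.4) − 2(29.8) = 411.3
  V: 0 + 2(113.4) = 226.7
  R: 0 + 1(29.8) = 29.8
  P: 0 + 2(29.8) = 59.6

59.6 mol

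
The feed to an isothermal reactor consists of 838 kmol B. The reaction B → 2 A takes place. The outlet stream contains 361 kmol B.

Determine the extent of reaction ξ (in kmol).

ξ = 477 kmol

For B: n = n₀ − 1ξ → 361 = 838 − 1ξ, giving ξ = 477 kmol.
Outlet amounts (n = n₀ + ν ξ):
  B: 838 − 1(477) = 361
  A: 0 + 2(477) = 954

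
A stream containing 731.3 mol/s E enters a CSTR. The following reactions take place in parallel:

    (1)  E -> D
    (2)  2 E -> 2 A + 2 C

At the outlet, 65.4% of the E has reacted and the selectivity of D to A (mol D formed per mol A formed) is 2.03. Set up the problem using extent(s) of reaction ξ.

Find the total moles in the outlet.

Conversion of E: E consumed = 0.654 × 731.3 = 478.3 mol/s = 1ξ₁ + 2ξ₂.
Selectivity: 1ξ₁ / (2ξ₂) = 2.03 → ξ₁ = 4.06 ξ₂.
Substitute: (1·4.06 + 2) ξ₂ = 478.3 → ξ₂ = 78.92 mol/s, ξ₁ = 320.4 mol/s.
Outlet amounts (n = n₀ + Σ ν·ξ):
  E: 731.3 − 1(320.4) − 2(78.92) = 253
  D: 0 + 1(320.4) = 320.4
  A: 0 + 2(78.92) = 157.8
  C: 0 + 2(78.92) = 157.8
Total out = 253 + 320.4 + 157.8 + 157.8 = 889.1 mol/s.

889 mol/s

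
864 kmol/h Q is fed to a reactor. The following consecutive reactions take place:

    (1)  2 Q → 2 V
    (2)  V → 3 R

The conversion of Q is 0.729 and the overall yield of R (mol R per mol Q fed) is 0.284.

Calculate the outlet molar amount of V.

Conversion of Q: Q consumed = 2ξ₁ = 0.729 × 864 → ξ₁ = 314.9 kmol/h.
Yield of R: 3ξ₂ / 864 = 0.284 → ξ₂ = 81.79 kmol/h.
Outlet amounts (n = n₀ + Σ ν·ξ):
  Q: 864 − 2(314.9) = 234.1
  V: 0 + 2(314.9) − 1(81.79) = 548.1
  R: 0 + 3(81.79) = 245.4

548 kmol/h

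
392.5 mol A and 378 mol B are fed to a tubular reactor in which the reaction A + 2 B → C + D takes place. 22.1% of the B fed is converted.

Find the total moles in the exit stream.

B reacted = 0.221 × 378 = 83.54 mol; ν_B = −2, so ξ = 83.54/2 = 41.77 mol.
Outlet amounts (n = n₀ + ν ξ):
  A: 392.5 − 1(41.77) = 350.7
  B: 378 − 2(41.77) = 294.5
  C: 0 + 1(41.77) = 41.77
  D: 0 + 1(41.77) = 41.77
Total out = 350.7 + 294.5 + 41.77 + 41.77 = 728.7 mol.

729 mol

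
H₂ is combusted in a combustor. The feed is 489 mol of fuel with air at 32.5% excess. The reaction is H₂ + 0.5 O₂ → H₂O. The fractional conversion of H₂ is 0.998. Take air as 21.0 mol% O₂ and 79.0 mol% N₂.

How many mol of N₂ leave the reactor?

Stoichiometric O₂ = 0.5 × 489 = 244.5 mol; O₂ fed = 244.5 × 1.325 = 324 mol.
N₂ fed = 324 × 79/21 = 1219 mol.
Fuel reacted = 0.998 × 489 → ξ = 488 mol.
Outlet (n = n₀ + ν ξ):
  H₂: 489 − 1(488) = 0.978
  O₂: 324 − 0.5(488) = 79.95
  N₂: 1219 (inert)
  H₂O: 0 + 1(488) = 488

1220 mol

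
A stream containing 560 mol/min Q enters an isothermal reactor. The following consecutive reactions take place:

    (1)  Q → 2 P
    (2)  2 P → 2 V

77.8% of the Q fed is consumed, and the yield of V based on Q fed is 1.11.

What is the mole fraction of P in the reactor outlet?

Conversion of Q: Q consumed = 1ξ₁ = 0.778 × 560 → ξ₁ = 435.7 mol/min.
Yield of V: 2ξ₂ / 560 = 1.11 → ξ₂ = 310.8 mol/min.
Outlet amounts (n = n₀ + Σ ν·ξ):
  Q: 560 − 1(435.7) = 124.3
  P: 0 + 2(435.7) − 2(310.8) = 249.8
  V: 0 + 2(310.8) = 621.6
Total out = 995.7 mol/min; y_P = 249.8 / 995.7 = 0.2508.

0.251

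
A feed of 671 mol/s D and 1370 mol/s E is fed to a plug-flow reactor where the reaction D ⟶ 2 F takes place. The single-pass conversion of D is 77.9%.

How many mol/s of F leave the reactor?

D reacted = 0.779 × 671 = 522.7 mol/s; ν_D = −1, so ξ = 522.7/1 = 522.7 mol/s.
Outlet amounts (n = n₀ + ν ξ):
  D: 671 − 1(522.7) = 148.3
  F: 0 + 2(522.7) = 1045
  E: 1370 (inert)

1050 mol/s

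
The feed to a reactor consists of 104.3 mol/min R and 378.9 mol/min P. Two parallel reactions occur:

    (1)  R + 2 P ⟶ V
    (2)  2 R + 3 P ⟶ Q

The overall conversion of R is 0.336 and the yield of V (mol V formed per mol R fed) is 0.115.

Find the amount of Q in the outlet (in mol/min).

11.5 mol/min

Yield of V: 1ξ₁ / 104.3 = 0.115 → ξ₁ = 11.99 mol/min.
Conversion of R: 1ξ₁ + 2ξ₂ = 0.336 × 104.3 = 35.04 → ξ₂ = 11.53 mol/min.
Outlet amounts (n = n₀ + Σ ν·ξ):
  R: 104.3 − 1(11.99) − 2(11.53) = 69.26
  P: 378.9 − 2(11.99) − 3(11.53) = 320.3
  V: 0 + 1(11.99) = 11.99
  Q: 0 + 1(11.53) = 11.53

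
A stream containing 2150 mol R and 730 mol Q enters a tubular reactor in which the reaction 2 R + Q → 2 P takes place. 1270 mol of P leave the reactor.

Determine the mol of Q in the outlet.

For P: n = n₀ + 2ξ → 1270 = 0 + 2ξ, giving ξ = 635 mol.
Outlet amounts (n = n₀ + ν ξ):
  R: 2150 − 2(635) = 880
  Q: 730 − 1(635) = 95
  P: 0 + 2(635) = 1270

95 mol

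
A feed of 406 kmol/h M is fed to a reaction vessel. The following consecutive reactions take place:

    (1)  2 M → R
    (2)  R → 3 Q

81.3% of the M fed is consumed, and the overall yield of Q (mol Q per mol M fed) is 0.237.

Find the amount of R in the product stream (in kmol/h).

Conversion of M: M consumed = 2ξ₁ = 0.813 × 406 → ξ₁ = 165 kmol/h.
Yield of Q: 3ξ₂ / 406 = 0.237 → ξ₂ = 32.07 kmol/h.
Outlet amounts (n = n₀ + Σ ν·ξ):
  M: 406 − 2(165) = 75.92
  R: 0 + 1(165) − 1(32.07) = 133
  Q: 0 + 3(32.07) = 96.22

133 kmol/h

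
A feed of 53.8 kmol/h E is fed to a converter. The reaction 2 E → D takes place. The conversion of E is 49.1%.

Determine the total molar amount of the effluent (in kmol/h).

E reacted = 0.491 × 53.8 = 26.42 kmol/h; ν_E = −2, so ξ = 26.42/2 = 13.21 kmol/h.
Outlet amounts (n = n₀ + ν ξ):
  E: 53.8 − 2(13.21) = 27.38
  D: 0 + 1(13.21) = 13.21
Total out = 27.38 + 13.21 = 40.59 kmol/h.

40.6 kmol/h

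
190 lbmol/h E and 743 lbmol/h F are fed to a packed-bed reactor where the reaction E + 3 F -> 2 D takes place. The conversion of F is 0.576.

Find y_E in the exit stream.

0.0731

F reacted = 0.576 × 743 = 428 lbmol/h; ν_F = −3, so ξ = 428/3 = 142.7 lbmol/h.
Outlet amounts (n = n₀ + ν ξ):
  E: 190 − 1(142.7) = 47.34
  F: 743 − 3(142.7) = 315
  D: 0 + 2(142.7) = 285.3
Total out = 647.7 lbmol/h; y_E = 47.34 / 647.7 = 0.0731.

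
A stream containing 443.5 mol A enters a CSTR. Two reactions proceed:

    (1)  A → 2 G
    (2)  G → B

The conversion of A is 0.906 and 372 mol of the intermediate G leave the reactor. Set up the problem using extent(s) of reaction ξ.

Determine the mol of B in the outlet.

432 mol

Conversion of A: A consumed = 1ξ₁ = 0.906 × 443.5 → ξ₁ = 401.8 mol.
G balance: n_G = 0 + 2ξ₁ − 1ξ₂ = 372 → ξ₂ = (2·401.8 − 372)/1 = 431.6 mol.
Outlet amounts (n = n₀ + Σ ν·ξ):
  A: 443.5 − 1(401.8) = 41.69
  G: 0 + 2(401.8) − 1(431.6) = 372
  B: 0 + 1(431.6) = 431.6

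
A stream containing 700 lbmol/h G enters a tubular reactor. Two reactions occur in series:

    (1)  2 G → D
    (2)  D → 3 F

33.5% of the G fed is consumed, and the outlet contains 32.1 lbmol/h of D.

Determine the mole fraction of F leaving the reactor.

0.339

Conversion of G: G consumed = 2ξ₁ = 0.335 × 700 → ξ₁ = 117.2 lbmol/h.
D balance: n_D = 0 + 1ξ₁ − 1ξ₂ = 32.1 → ξ₂ = (1·117.2 − 32.1)/1 = 85.15 lbmol/h.
Outlet amounts (n = n₀ + Σ ν·ξ):
  G: 700 − 2(117.2) = 465.5
  D: 0 + 1(117.2) − 1(85.15) = 32.1
  F: 0 + 3(85.15) = 255.5
Total out = 753 lbmol/h; y_F = 255.5 / 753 = 0.3392.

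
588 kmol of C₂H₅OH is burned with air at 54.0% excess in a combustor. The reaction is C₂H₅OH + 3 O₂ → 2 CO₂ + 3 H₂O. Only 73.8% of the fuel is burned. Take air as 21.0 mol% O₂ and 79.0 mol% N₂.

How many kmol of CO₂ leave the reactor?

Stoichiometric O₂ = 3 × 588 = 1764 kmol; O₂ fed = 1764 × 1.540 = 2717 kmol.
N₂ fed = 2717 × 79/21 = 10220 kmol.
Fuel reacted = 0.738 × 588 → ξ = 433.9 kmol.
Outlet (n = n₀ + ν ξ):
  C₂H₅OH: 588 − 1(433.9) = 154.1
  O₂: 2717 − 3(433.9) = 1415
  N₂: 10220 (inert)
  CO₂: 0 + 2(433.9) = 867.9
  H₂O: 0 + 3(433.9) = 1302

868 kmol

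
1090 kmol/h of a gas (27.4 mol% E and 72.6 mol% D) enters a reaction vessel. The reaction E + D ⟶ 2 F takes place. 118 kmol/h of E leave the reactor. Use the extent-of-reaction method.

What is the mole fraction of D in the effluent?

0.56

For E: n = n₀ − 1ξ → 118 = 298.7 − 1ξ, giving ξ = 180.7 kmol/h.
Outlet amounts (n = n₀ + ν ξ):
  E: 298.7 − 1(180.7) = 118
  D: 791.3 − 1(180.7) = 610.7
  F: 0 + 2(180.7) = 361.3
Total out = 1090 kmol/h; y_D = 610.7 / 1090 = 0.5603.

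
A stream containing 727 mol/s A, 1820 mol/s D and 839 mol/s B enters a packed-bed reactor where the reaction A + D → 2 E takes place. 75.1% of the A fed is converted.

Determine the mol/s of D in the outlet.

A reacted = 0.751 × 727 = 546 mol/s; ν_A = −1, so ξ = 546/1 = 546 mol/s.
Outlet amounts (n = n₀ + ν ξ):
  A: 727 − 1(546) = 181
  D: 1820 − 1(546) = 1274
  E: 0 + 2(546) = 1092
  B: 839 (inert)

1270 mol/s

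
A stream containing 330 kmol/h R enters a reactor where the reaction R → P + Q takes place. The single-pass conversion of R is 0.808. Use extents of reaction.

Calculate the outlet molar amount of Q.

R reacted = 0.808 × 330 = 266.6 kmol/h; ν_R = −1, so ξ = 266.6/1 = 266.6 kmol/h.
Outlet amounts (n = n₀ + ν ξ):
  R: 330 − 1(266.6) = 63.36
  P: 0 + 1(266.6) = 266.6
  Q: 0 + 1(266.6) = 266.6

267 kmol/h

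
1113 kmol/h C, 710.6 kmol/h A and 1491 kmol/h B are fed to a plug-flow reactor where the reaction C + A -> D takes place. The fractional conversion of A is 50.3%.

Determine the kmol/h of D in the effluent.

357 kmol/h

A reacted = 0.503 × 710.6 = 357.4 kmol/h; ν_A = −1, so ξ = 357.4/1 = 357.4 kmol/h.
Outlet amounts (n = n₀ + ν ξ):
  C: 1113 − 1(357.4) = 755.6
  A: 710.6 − 1(357.4) = 353.2
  D: 0 + 1(357.4) = 357.4
  B: 1491 (inert)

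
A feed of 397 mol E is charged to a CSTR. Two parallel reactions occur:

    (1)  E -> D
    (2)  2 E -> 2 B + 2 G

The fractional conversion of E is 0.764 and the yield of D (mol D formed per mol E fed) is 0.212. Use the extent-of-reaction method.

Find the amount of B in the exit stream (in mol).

Yield of D: 1ξ₁ / 397 = 0.212 → ξ₁ = 84.16 mol.
Conversion of E: 1ξ₁ + 2ξ₂ = 0.764 × 397 = 303.3 → ξ₂ = 109.6 mol.
Outlet amounts (n = n₀ + Σ ν·ξ):
  E: 397 − 1(84.16) − 2(109.6) = 93.69
  D: 0 + 1(84.16) = 84.16
  B: 0 + 2(109.6) = 219.1
  G: 0 + 2(109.6) = 219.1

219 mol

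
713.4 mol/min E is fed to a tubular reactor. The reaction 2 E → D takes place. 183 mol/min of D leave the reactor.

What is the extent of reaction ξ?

For D: n = n₀ + 1ξ → 183 = 0 + 1ξ, giving ξ = 183 mol/min.
Outlet amounts (n = n₀ + ν ξ):
  E: 713.4 − 2(183) = 347.4
  D: 0 + 1(183) = 183

ξ = 183 mol/min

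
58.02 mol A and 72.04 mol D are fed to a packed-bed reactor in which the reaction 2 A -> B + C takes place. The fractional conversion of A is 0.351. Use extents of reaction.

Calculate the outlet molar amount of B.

10.2 mol

A reacted = 0.351 × 58.02 = 20.37 mol; ν_A = −2, so ξ = 20.37/2 = 10.18 mol.
Outlet amounts (n = n₀ + ν ξ):
  A: 58.02 − 2(10.18) = 37.65
  B: 0 + 1(10.18) = 10.18
  C: 0 + 1(10.18) = 10.18
  D: 72.04 (inert)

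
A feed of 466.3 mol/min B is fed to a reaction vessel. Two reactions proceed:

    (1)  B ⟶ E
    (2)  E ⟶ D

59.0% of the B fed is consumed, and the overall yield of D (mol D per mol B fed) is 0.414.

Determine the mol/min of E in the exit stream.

82.1 mol/min

Conversion of B: B consumed = 1ξ₁ = 0.59 × 466.3 → ξ₁ = 275.1 mol/min.
Yield of D: 1ξ₂ / 466.3 = 0.414 → ξ₂ = 193 mol/min.
Outlet amounts (n = n₀ + Σ ν·ξ):
  B: 466.3 − 1(275.1) = 191.2
  E: 0 + 1(275.1) − 1(193) = 82.07
  D: 0 + 1(193) = 193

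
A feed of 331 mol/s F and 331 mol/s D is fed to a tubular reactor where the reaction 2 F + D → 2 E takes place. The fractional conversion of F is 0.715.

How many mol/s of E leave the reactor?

F reacted = 0.715 × 331 = 236.7 mol/s; ν_F = −2, so ξ = 236.7/2 = 118.3 mol/s.
Outlet amounts (n = n₀ + ν ξ):
  F: 331 − 2(118.3) = 94.34
  D: 331 − 1(118.3) = 212.7
  E: 0 + 2(118.3) = 236.7

237 mol/s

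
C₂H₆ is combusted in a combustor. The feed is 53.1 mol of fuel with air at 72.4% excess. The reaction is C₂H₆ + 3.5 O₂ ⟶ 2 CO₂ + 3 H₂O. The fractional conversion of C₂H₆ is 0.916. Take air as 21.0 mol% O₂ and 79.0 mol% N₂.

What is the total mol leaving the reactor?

1600 mol

Stoichiometric O₂ = 3.5 × 53.1 = 185.8 mol; O₂ fed = 185.8 × 1.724 = 320.4 mol.
N₂ fed = 320.4 × 79/21 = 1205 mol.
Fuel reacted = 0.916 × 53.1 → ξ = 48.64 mol.
Outlet (n = n₀ + ν ξ):
  C₂H₆: 53.1 − 1(48.64) = 4.46
  O₂: 320.4 − 3.5(48.64) = 150.2
  N₂: 1205 (inert)
  CO₂: 0 + 2(48.64) = 97.28
  H₂O: 0 + 3(48.64) = 145.9
Total out = 4.46 + 150.2 + 1205 + 97.28 + 145.9 = 1603 mol.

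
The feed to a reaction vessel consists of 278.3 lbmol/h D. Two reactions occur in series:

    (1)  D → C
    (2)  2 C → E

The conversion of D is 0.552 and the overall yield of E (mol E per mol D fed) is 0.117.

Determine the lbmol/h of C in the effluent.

Conversion of D: D consumed = 1ξ₁ = 0.552 × 278.3 → ξ₁ = 153.6 lbmol/h.
Yield of E: 1ξ₂ / 278.3 = 0.117 → ξ₂ = 32.56 lbmol/h.
Outlet amounts (n = n₀ + Σ ν·ξ):
  D: 278.3 − 1(153.6) = 124.7
  C: 0 + 1(153.6) − 2(32.56) = 88.5
  E: 0 + 1(32.56) = 32.56

88.5 lbmol/h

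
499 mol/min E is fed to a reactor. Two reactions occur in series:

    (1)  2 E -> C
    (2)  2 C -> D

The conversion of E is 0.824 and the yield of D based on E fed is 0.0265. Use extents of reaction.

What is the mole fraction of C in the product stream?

0.639

Conversion of E: E consumed = 2ξ₁ = 0.824 × 499 → ξ₁ = 205.6 mol/min.
Yield of D: 1ξ₂ / 499 = 0.0265 → ξ₂ = 13.22 mol/min.
Outlet amounts (n = n₀ + Σ ν·ξ):
  E: 499 − 2(205.6) = 87.82
  C: 0 + 1(205.6) − 2(13.22) = 179.1
  D: 0 + 1(13.22) = 13.22
Total out = 280.2 mol/min; y_C = 179.1 / 280.2 = 0.6394.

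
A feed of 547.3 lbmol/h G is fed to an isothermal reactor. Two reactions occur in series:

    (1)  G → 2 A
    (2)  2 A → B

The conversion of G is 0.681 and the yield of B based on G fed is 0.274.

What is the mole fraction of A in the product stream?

0.579

Conversion of G: G consumed = 1ξ₁ = 0.681 × 547.3 → ξ₁ = 372.7 lbmol/h.
Yield of B: 1ξ₂ / 547.3 = 0.274 → ξ₂ = 150 lbmol/h.
Outlet amounts (n = n₀ + Σ ν·ξ):
  G: 547.3 − 1(372.7) = 174.6
  A: 0 + 2(372.7) − 2(150) = 445.5
  B: 0 + 1(150) = 150
Total out = 770.1 lbmol/h; y_A = 445.5 / 770.1 = 0.5785.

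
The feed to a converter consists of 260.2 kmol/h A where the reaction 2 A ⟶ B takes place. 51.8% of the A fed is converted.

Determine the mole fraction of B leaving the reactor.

0.35

A reacted = 0.518 × 260.2 = 134.8 kmol/h; ν_A = −2, so ξ = 134.8/2 = 67.39 kmol/h.
Outlet amounts (n = n₀ + ν ξ):
  A: 260.2 − 2(67.39) = 125.4
  B: 0 + 1(67.39) = 67.39
Total out = 192.8 kmol/h; y_B = 67.39 / 192.8 = 0.3495.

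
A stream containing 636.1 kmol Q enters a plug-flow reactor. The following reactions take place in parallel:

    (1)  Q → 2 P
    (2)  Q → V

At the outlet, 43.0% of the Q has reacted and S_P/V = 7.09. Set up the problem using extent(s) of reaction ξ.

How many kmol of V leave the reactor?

60.2 kmol

Conversion of Q: Q consumed = 0.43 × 636.1 = 273.5 kmol = 1ξ₁ + 1ξ₂.
Selectivity: 2ξ₁ / (1ξ₂) = 7.09 → ξ₁ = 3.545 ξ₂.
Substitute: (1·3.545 + 1) ξ₂ = 273.5 → ξ₂ = 60.18 kmol, ξ₁ = 213.3 kmol.
Outlet amounts (n = n₀ + Σ ν·ξ):
  Q: 636.1 − 1(213.3) − 1(60.18) = 362.6
  P: 0 + 2(213.3) = 426.7
  V: 0 + 1(60.18) = 60.18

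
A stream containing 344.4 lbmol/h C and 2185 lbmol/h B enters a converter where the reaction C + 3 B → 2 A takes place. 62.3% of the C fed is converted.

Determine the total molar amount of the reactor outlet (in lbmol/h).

C reacted = 0.623 × 344.4 = 214.6 lbmol/h; ν_C = −1, so ξ = 214.6/1 = 214.6 lbmol/h.
Outlet amounts (n = n₀ + ν ξ):
  C: 344.4 − 1(214.6) = 129.8
  B: 2185 − 3(214.6) = 1541
  A: 0 + 2(214.6) = 429.1
Total out = 129.8 + 1541 + 429.1 = 2100 lbmol/h.

2100 lbmol/h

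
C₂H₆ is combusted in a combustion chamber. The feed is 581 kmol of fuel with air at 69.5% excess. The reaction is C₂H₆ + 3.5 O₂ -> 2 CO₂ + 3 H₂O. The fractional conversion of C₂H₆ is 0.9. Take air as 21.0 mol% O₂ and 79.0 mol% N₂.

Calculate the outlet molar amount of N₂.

Stoichiometric O₂ = 3.5 × 581 = 2034 kmol; O₂ fed = 2034 × 1.695 = 3447 kmol.
N₂ fed = 3447 × 79/21 = 12970 kmol.
Fuel reacted = 0.9 × 581 → ξ = 522.9 kmol.
Outlet (n = n₀ + ν ξ):
  C₂H₆: 581 − 1(522.9) = 58.1
  O₂: 3447 − 3.5(522.9) = 1617
  N₂: 12970 (inert)
  CO₂: 0 + 2(522.9) = 1046
  H₂O: 0 + 3(522.9) = 1569

13000 kmol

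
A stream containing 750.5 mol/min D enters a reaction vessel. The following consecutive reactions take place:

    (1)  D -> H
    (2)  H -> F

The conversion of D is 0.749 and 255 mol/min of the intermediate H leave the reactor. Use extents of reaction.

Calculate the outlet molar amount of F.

307 mol/min

Conversion of D: D consumed = 1ξ₁ = 0.749 × 750.5 → ξ₁ = 562.1 mol/min.
H balance: n_H = 0 + 1ξ₁ − 1ξ₂ = 255 → ξ₂ = (1·562.1 − 255)/1 = 307.1 mol/min.
Outlet amounts (n = n₀ + Σ ν·ξ):
  D: 750.5 − 1(562.1) = 188.4
  H: 0 + 1(562.1) − 1(307.1) = 255
  F: 0 + 1(307.1) = 307.1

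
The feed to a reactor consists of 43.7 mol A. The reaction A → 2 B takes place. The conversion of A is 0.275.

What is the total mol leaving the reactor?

A reacted = 0.275 × 43.7 = 12.02 mol; ν_A = −1, so ξ = 12.02/1 = 12.02 mol.
Outlet amounts (n = n₀ + ν ξ):
  A: 43.7 − 1(12.02) = 31.68
  B: 0 + 2(12.02) = 24.04
Total out = 31.68 + 24.04 = 55.72 mol.

55.7 mol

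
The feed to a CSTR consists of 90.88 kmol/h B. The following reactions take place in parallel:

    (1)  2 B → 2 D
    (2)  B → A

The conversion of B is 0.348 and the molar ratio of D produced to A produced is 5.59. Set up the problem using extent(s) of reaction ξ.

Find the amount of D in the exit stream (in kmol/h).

26.8 kmol/h

Conversion of B: B consumed = 0.348 × 90.88 = 31.63 kmol/h = 2ξ₁ + 1ξ₂.
Selectivity: 2ξ₁ / (1ξ₂) = 5.59 → ξ₁ = 2.795 ξ₂.
Substitute: (2·2.795 + 1) ξ₂ = 31.63 → ξ₂ = 4.799 kmol/h, ξ₁ = 13.41 kmol/h.
Outlet amounts (n = n₀ + Σ ν·ξ):
  B: 90.88 − 2(13.41) − 1(4.799) = 59.25
  D: 0 + 2(13.41) = 26.83
  A: 0 + 1(4.799) = 4.799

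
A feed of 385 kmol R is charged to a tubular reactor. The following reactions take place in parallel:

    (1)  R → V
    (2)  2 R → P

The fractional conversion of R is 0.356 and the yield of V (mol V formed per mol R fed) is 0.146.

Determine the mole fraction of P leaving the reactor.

0.117

Yield of V: 1ξ₁ / 385 = 0.146 → ξ₁ = 56.21 kmol.
Conversion of R: 1ξ₁ + 2ξ₂ = 0.356 × 385 = 137.1 → ξ₂ = 40.43 kmol.
Outlet amounts (n = n₀ + Σ ν·ξ):
  R: 385 − 1(56.21) − 2(40.43) = 247.9
  V: 0 + 1(56.21) = 56.21
  P: 0 + 1(40.43) = 40.43
Total out = 344.6 kmol; y_P = 40.43 / 344.6 = 0.1173.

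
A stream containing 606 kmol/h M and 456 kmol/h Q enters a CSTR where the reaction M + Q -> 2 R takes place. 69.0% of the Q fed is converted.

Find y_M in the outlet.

Q reacted = 0.69 × 456 = 314.6 kmol/h; ν_Q = −1, so ξ = 314.6/1 = 314.6 kmol/h.
Outlet amounts (n = n₀ + ν ξ):
  M: 606 − 1(314.6) = 291.4
  Q: 456 − 1(314.6) = 141.4
  R: 0 + 2(314.6) = 629.3
Total out = 1062 kmol/h; y_M = 291.4 / 1062 = 0.2744.

0.274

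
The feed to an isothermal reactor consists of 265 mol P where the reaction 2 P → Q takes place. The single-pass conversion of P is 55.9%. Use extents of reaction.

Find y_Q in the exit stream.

0.388

P reacted = 0.559 × 265 = 148.1 mol; ν_P = −2, so ξ = 148.1/2 = 74.07 mol.
Outlet amounts (n = n₀ + ν ξ):
  P: 265 − 2(74.07) = 116.9
  Q: 0 + 1(74.07) = 74.07
Total out = 190.9 mol; y_Q = 74.07 / 190.9 = 0.3879.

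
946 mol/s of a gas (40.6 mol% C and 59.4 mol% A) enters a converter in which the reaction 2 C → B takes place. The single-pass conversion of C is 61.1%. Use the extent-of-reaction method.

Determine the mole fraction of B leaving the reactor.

0.142

C reacted = 0.611 × 384.1 = 234.7 mol/s; ν_C = −2, so ξ = 234.7/2 = 117.3 mol/s.
Outlet amounts (n = n₀ + ν ξ):
  C: 384.1 − 2(117.3) = 149.4
  B: 0 + 1(117.3) = 117.3
  A: 561.9 (inert)
Total out = 828.7 mol/s; y_B = 117.3 / 828.7 = 0.1416.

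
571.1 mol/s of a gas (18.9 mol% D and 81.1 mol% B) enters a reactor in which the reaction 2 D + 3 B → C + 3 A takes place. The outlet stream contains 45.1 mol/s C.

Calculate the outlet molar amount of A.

For C: n = n₀ + 1ξ → 45.1 = 0 + 1ξ, giving ξ = 45.1 mol/s.
Outlet amounts (n = n₀ + ν ξ):
  D: 107.9 − 2(45.1) = 17.74
  B: 463.2 − 3(45.1) = 327.9
  C: 0 + 1(45.1) = 45.1
  A: 0 + 3(45.1) = 135.3

135 mol/s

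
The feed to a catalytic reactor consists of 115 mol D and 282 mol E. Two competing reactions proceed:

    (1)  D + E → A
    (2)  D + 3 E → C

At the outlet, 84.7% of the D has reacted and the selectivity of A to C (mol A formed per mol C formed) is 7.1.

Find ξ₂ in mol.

ξ₂ = 12 mol

Conversion of D: D consumed = 0.847 × 115 = 97.41 mol = 1ξ₁ + 1ξ₂.
Selectivity: 1ξ₁ / (1ξ₂) = 7.1 → ξ₁ = 7.1 ξ₂.
Substitute: (1·7.1 + 1) ξ₂ = 97.41 → ξ₂ = 12.03 mol, ξ₁ = 85.38 mol.
Outlet amounts (n = n₀ + Σ ν·ξ):
  D: 115 − 1(85.38) − 1(12.03) = 17.59
  E: 282 − 1(85.38) − 3(12.03) = 160.5
  A: 0 + 1(85.38) = 85.38
  C: 0 + 1(12.03) = 12.03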